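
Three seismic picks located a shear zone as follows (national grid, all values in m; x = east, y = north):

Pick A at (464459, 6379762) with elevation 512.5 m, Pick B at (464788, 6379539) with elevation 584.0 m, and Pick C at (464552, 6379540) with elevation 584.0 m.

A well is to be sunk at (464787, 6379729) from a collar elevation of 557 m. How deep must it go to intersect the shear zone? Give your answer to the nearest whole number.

Two edge vectors: Pick A→Pick B = (329, -223, 71.5), Pick A→Pick C = (93, -222, 71.5).
Normal n = (Pick A→Pick B) × (Pick A→Pick C) = (-71.5, -16874, -52299).
So ∂z/∂x = −n_x/n_z = −0.00136714 and ∂z/∂y = −n_y/n_z = −0.32264479.
Intercept c from Pick A: 512.5 + 634.98 + 2058396.99 = 2059544.47.
At (464787, 6379729): z_contact = −635.4 − 2058386.3 + 2059544.47 = 522.7 m.
Depth below ground = 557 − 522.7 = 34 m.

34 m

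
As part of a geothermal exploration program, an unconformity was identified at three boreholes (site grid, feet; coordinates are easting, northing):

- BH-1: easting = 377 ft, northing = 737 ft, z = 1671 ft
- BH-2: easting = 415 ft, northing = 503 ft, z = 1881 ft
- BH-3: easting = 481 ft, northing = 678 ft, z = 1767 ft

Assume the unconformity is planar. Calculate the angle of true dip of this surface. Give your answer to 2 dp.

Let the plane be z = a·easting + b·northing + c.
BH-2−BH-1: 38a − 234b = 210;  BH-3−BH-1: 104a − 59b = 96.
Solving gives a = 0.45596, b = −0.82339.
Gradient magnitude |∇z| = √(a² + b²) = √(0.20790 + 0.67797) = 0.94121.
True dip = arctan(0.94121) = 43.27°, dipping toward NNW (azimuth ≈ 331°).

43.27°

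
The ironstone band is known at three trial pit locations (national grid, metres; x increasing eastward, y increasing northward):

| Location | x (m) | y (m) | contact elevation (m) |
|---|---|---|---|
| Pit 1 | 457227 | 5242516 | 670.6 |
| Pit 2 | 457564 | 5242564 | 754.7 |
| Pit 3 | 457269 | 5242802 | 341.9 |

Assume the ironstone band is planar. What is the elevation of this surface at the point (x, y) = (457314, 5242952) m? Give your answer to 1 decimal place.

Two edge vectors: Pit 1→Pit 2 = (337, 48, 84.1), Pit 1→Pit 3 = (42, 286, -328.7).
Normal n = (Pit 1→Pit 2) × (Pit 1→Pit 3) = (-39830.2, 114304.1, 94366).
So ∂z/∂x = −n_x/n_z = 0.422082106 and ∂z/∂y = −n_y/n_z = −1.211284785.
Intercept c from Pit 1: 670.6 − 192987.34 + 6350179.86 = 6157863.13.
At (457314, 5242952): z = 193024.1 − 6350708.0 + 6157863.13 = 179.2 m.

179.2 m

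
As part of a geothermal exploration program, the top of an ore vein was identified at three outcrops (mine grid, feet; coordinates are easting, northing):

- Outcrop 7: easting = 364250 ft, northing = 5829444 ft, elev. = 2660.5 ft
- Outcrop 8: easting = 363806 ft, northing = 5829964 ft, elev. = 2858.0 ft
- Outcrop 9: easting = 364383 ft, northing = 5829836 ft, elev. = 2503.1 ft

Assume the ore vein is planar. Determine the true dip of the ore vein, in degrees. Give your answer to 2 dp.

Two edge vectors: Outcrop 7→Outcrop 8 = (-444, 520, 197.5), Outcrop 7→Outcrop 9 = (133, 392, -157.4).
Normal n = (Outcrop 7→Outcrop 8) × (Outcrop 7→Outcrop 9) = (-159268, -43618.1, -243208).
So ∂z/∂easting = −n_x/n_z = −0.65486 and ∂z/∂northing = −n_y/n_z = −0.17934.
Gradient magnitude |∇z| = √(a² + b²) = √(0.42885 + 0.03216) = 0.67898.
True dip = arctan(0.67898) = 34.18°, dipping toward ENE (azimuth ≈ 075°).

34.18°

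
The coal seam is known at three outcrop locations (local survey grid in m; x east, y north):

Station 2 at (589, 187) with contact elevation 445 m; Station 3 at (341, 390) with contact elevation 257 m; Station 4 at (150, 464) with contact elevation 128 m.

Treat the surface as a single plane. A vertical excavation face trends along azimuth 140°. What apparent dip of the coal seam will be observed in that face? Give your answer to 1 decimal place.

28.1°

Two edge vectors: Station 2→Station 3 = (-248, 203, -188), Station 2→Station 4 = (-439, 277, -317).
Normal n = (Station 2→Station 3) × (Station 2→Station 4) = (-12275, 3916, 20421).
So ∂z/∂x = −n_x/n_z = 0.60110 and ∂z/∂y = −n_y/n_z = −0.19176.
Unit vector along 140° is (sin 140°, cos 140°) = (0.6428, -0.7660).
Slope in that direction = a·(0.6428) + b·(-0.7660) = 0.53328.
Apparent dip = arctan|0.53328| = 28.1° (true dip is 32.2°, so apparent ≤ true as expected).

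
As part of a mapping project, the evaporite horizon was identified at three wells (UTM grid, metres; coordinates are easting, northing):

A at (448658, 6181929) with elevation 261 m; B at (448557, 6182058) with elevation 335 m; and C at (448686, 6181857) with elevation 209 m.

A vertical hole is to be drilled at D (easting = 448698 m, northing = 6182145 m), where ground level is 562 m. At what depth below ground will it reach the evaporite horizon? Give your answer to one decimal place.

Two edge vectors: A→B = (-101, 129, 74), A→C = (28, -72, -52).
Normal n = (A→B) × (A→C) = (-1380, -3180, 3660).
So ∂z/∂easting = −n_x/n_z = 0.377049180 and ∂z/∂northing = −n_y/n_z = 0.868852459.
Intercept c from A: 261 − 169166.13 − 5371184.21 = −5540089.34.
At (448698, 6182145): z_contact = 169181.21 + 5371371.89 − 5540089.34 = 463.75 m.
Depth below ground = 562 − 463.75 = 98.2 m.

98.2 m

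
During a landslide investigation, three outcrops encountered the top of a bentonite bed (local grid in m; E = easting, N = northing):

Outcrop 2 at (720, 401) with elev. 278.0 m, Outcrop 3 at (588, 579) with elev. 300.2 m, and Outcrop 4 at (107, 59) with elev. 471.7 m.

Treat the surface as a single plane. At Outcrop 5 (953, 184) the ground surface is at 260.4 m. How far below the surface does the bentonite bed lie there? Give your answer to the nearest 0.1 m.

Two edge vectors: Outcrop 2→Outcrop 3 = (-132, 178, 22.2), Outcrop 2→Outcrop 4 = (-613, -342, 193.7).
Normal n = (Outcrop 2→Outcrop 3) × (Outcrop 2→Outcrop 4) = (42071, 11959.8, 154258).
So ∂z/∂E = −n_x/n_z = −0.27273 and ∂z/∂N = −n_y/n_z = −0.07753.
Intercept c from Outcrop 2: 278 + 196.37 + 31.09 = 505.46.
At (953, 184): z_contact = −259.91 − 14.27 + 505.46 = 231.28 m.
Depth below ground = 260.4 − 231.28 = 29.1 m.

29.1 m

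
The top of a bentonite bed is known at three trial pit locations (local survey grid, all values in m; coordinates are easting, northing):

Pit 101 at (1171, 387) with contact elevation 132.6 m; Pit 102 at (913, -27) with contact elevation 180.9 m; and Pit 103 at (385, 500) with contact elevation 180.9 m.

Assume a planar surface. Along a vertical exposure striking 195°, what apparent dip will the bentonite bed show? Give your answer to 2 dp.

5.03°

Let the plane be z = a·easting + b·northing + c.
Pit 102−Pit 101: −258a − 414b = 48.3;  Pit 103−Pit 101: −786a + 113b = 48.3.
Solving gives a = −0.07179, b = −0.07193.
Unit vector along 195° is (sin 195°, cos 195°) = (-0.2588, -0.9659).
Slope in that direction = a·(-0.2588) + b·(-0.9659) = 0.08806.
Apparent dip = arctan|0.08806| = 5.03° (true dip is 5.8°, so apparent ≤ true as expected).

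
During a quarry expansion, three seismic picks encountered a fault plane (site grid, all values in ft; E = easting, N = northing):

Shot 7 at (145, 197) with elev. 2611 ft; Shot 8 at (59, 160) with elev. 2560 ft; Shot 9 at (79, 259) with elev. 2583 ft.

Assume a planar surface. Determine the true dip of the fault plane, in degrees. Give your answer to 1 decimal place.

Two edge vectors: Shot 7→Shot 8 = (-86, -37, -51), Shot 7→Shot 9 = (-66, 62, -28).
Normal n = (Shot 7→Shot 8) × (Shot 7→Shot 9) = (4198, 958, -7774).
So ∂z/∂E = −n_x/n_z = 0.54001 and ∂z/∂N = −n_y/n_z = 0.12323.
Gradient magnitude |∇z| = √(a² + b²) = √(0.29161 + 0.01519) = 0.55389.
True dip = arctan(0.55389) = 29.0°, dipping toward WSW (azimuth ≈ 257°).

29.0°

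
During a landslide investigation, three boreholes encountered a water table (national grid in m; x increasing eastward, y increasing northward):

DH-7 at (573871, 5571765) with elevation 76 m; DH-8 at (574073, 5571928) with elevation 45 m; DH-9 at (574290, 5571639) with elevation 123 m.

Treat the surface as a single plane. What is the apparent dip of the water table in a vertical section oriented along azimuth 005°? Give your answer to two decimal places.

13.25°

Two edge vectors: DH-7→DH-8 = (202, 163, -31), DH-7→DH-9 = (419, -126, 47).
Normal n = (DH-7→DH-8) × (DH-7→DH-9) = (3755, -22483, -93749).
So ∂z/∂x = −n_x/n_z = 0.04005 and ∂z/∂y = −n_y/n_z = −0.23982.
Unit vector along 005° is (sin 5°, cos 5°) = (0.0872, 0.9962).
Slope in that direction = a·(0.0872) + b·(0.9962) = −0.23542.
Apparent dip = arctan|0.23542| = 13.25° (true dip is 13.7°, so apparent ≤ true as expected).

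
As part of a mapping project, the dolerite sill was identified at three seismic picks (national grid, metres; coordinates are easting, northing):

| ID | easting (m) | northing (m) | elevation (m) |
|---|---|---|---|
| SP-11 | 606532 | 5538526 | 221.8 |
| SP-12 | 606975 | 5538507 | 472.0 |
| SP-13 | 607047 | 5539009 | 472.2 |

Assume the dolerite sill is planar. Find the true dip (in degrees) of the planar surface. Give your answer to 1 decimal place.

Let the plane be z = a·easting + b·northing + c.
SP-12−SP-11: 443a − 19b = 250.2;  SP-13−SP-11: 515a + 483b = 250.4.
Solving gives a = 0.56135, b = −0.08011.
Gradient magnitude |∇z| = √(a² + b²) = √(0.31511 + 0.00642) = 0.56704.
True dip = arctan(0.56704) = 29.6°, dipping toward W (azimuth ≈ 278°).

29.6°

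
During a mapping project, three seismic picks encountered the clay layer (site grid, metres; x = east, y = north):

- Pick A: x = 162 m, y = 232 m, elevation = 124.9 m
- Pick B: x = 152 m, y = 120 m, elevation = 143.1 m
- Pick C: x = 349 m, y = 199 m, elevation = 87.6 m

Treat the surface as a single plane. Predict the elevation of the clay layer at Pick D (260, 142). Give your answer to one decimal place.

115.7 m

Two edge vectors: Pick A→Pick B = (-10, -112, 18.2), Pick A→Pick C = (187, -33, -37.3).
Normal n = (Pick A→Pick B) × (Pick A→Pick C) = (4778.2, 3030.4, 21274).
So ∂z/∂x = −n_x/n_z = −0.22460 and ∂z/∂y = −n_y/n_z = −0.14245.
Intercept c from Pick A: 124.9 + 36.39 + 33.05 = 194.33.
At (260, 142): z = −58.4 − 20.2 + 194.33 = 115.7 m.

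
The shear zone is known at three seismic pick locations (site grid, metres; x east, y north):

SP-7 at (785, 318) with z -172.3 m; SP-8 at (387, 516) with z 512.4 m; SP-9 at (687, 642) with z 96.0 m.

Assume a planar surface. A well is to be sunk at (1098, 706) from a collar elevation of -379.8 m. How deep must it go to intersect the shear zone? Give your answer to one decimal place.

134.0 m

Let the plane be z = a·x + b·y + c.
SP-8−SP-7: −398a + 198b = 684.7;  SP-9−SP-7: −98a + 324b = 268.3.
Solving gives a = −1.540141, b = 0.362241.
Then c = -172.3 − a·785 − b·318 = 921.52.
At (1098, 706): z_contact = −1691.08 + 255.74 + 921.52 = -513.81 m.
Depth below ground = -379.8 − (-513.81) = 134.0 m.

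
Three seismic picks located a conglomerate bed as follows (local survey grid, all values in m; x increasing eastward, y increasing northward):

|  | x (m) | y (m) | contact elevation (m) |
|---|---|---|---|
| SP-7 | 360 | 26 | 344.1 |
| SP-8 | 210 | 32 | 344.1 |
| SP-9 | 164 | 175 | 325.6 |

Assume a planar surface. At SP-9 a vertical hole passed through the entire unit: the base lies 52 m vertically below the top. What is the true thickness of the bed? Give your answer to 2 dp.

51.56 m

Two edge vectors: SP-7→SP-8 = (-150, 6, 0), SP-7→SP-9 = (-196, 149, -18.5).
Normal n = (SP-7→SP-8) × (SP-7→SP-9) = (-111, -2775, -21174).
So ∂z/∂x = −n_x/n_z = −0.00524 and ∂z/∂y = −n_y/n_z = −0.13106.
|∇z| = √(a²+b²) = 0.13116, so dip δ = arctan(0.13116) = 7.47°.
True thickness = vertical thickness × cos δ = 52 × cos 7.47° = 51.56 m.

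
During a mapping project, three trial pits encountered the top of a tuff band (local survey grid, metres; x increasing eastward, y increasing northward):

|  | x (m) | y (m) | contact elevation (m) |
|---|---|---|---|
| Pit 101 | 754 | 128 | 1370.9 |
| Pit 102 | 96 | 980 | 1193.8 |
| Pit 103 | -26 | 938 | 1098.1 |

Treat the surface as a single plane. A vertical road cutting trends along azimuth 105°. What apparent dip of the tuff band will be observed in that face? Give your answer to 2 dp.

29.76°

Let the plane be z = a·x + b·y + c.
Pit 102−Pit 101: −658a + 852b = −177.1;  Pit 103−Pit 101: −780a + 810b = −272.8.
Solving gives a = 0.67620, b = 0.31437.
Unit vector along 105° is (sin 105°, cos 105°) = (0.9659, -0.2588).
Slope in that direction = a·(0.9659) + b·(-0.2588) = 0.57180.
Apparent dip = arctan|0.57180| = 29.76° (true dip is 36.7°, so apparent ≤ true as expected).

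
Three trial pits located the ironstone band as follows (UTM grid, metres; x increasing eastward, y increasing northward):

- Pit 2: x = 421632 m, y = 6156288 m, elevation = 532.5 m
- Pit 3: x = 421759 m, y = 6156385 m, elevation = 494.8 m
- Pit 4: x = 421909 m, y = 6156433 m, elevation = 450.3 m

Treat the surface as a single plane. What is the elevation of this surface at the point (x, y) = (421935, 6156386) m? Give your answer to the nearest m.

Two edge vectors: Pit 2→Pit 3 = (127, 97, -37.7), Pit 2→Pit 4 = (277, 145, -82.2).
Normal n = (Pit 2→Pit 3) × (Pit 2→Pit 4) = (-2506.9, -3.5, -8454).
So ∂z/∂x = −n_x/n_z = −0.29653419 and ∂z/∂y = −n_y/n_z = −0.00041401.
Intercept c from Pit 2: 532.5 + 125028.30 + 2548.74 = 128109.54.
At (421935, 6156386): z = −125118.2 − 2548.8 + 128109.54 = 442.6 m.

443 m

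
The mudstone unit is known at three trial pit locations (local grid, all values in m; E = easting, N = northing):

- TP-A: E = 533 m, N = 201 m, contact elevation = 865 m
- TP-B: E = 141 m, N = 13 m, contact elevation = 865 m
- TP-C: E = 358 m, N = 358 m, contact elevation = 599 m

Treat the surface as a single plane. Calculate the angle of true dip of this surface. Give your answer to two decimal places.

50.76°

Let the plane be z = a·E + b·N + c.
TP-B−TP-A: −392a − 188b = 0;  TP-C−TP-A: −175a + 157b = −266.
Solving gives a = 0.52950, b = −1.10406.
Gradient magnitude |∇z| = √(a² + b²) = √(0.28037 + 1.21895) = 1.22447.
True dip = arctan(1.22447) = 50.76°, dipping toward NNW (azimuth ≈ 334°).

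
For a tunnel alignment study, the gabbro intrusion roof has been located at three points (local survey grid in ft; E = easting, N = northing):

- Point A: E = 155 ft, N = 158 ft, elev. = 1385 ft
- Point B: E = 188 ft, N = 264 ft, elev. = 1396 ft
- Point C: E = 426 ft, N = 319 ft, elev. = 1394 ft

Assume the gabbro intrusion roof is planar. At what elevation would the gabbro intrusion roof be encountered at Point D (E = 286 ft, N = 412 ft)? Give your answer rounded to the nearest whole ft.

Let the plane be z = a·E + b·N + c.
Point B−Point A: 33a + 106b = 11;  Point C−Point A: 271a + 161b = 9.
Solving gives a = −0.03490, b = 0.11464.
Then c = 1385 − a·155 − b·158 = 1372.30.
At (286, 412): z = −10.0 + 47.2 + 1372.30 = 1409.5 ft.

1410 ft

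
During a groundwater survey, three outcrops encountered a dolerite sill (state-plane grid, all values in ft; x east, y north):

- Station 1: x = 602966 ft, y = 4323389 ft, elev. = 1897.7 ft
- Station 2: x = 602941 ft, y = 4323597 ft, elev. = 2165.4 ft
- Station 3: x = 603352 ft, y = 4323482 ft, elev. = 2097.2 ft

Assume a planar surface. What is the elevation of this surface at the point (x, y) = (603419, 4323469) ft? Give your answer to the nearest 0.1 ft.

Let the plane be z = a·x + b·y + c.
Station 2−Station 1: −25a + 208b = 267.7;  Station 3−Station 1: 386a + 93b = 199.5.
Solving gives a = 0.200935688, b = 1.311170155.
Then c = 1897.7 − a·602966 − b·4323389 = −5787958.31.
At (603419, 4323469): z = 121248.4 + 5668803.5 − 5787958.31 = 2093.6 ft.

2093.6 ft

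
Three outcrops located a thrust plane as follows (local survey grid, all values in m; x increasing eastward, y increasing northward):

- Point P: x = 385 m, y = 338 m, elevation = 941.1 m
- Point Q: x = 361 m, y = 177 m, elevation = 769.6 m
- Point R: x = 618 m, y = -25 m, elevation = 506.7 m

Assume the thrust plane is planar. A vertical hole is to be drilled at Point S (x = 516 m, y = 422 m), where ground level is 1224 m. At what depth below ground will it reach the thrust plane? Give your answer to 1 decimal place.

213.1 m

Two edge vectors: Point P→Point Q = (-24, -161, -171.5), Point P→Point R = (233, -363, -434.4).
Normal n = (Point P→Point Q) × (Point P→Point R) = (7683.9, -50385.1, 46225).
So ∂z/∂x = −n_x/n_z = −0.16623 and ∂z/∂y = −n_y/n_z = 1.09000.
Intercept c from Point P: 941.1 + 64.00 − 368.42 = 636.68.
At (516, 422): z_contact = −85.77 + 459.98 + 636.68 = 1010.88 m.
Depth below ground = 1224 − 1010.88 = 213.1 m.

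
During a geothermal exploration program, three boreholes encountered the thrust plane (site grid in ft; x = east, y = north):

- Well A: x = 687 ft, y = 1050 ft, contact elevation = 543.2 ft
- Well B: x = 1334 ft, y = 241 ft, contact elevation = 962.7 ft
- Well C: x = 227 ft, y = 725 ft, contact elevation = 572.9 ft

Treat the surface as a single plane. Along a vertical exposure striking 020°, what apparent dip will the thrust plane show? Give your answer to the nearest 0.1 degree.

Let the plane be z = a·x + b·y + c.
Well B−Well A: 647a − 809b = 419.5;  Well C−Well A: −460a − 325b = 29.7.
Solving gives a = 0.19284, b = −0.36432.
Unit vector along 020° is (sin 20°, cos 20°) = (0.3420, 0.9397).
Slope in that direction = a·(0.3420) + b·(0.9397) = −0.27640.
Apparent dip = arctan|0.27640| = 15.5° (true dip is 22.4°, so apparent ≤ true as expected).

15.5°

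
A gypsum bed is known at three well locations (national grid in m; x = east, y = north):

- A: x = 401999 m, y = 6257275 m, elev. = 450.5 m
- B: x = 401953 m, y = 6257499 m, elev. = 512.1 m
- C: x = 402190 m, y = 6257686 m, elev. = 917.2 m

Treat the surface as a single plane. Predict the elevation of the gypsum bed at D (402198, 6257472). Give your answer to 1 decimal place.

Let the plane be z = a·x + b·y + c.
B−A: −46a + 224b = 61.6;  C−A: 191a + 411b = 466.7.
Solving gives a = 1.284214621, b = 0.538722645.
Then c = 450.5 − a·401999 − b·6257275 = −3886738.24.
At (402198, 6257472): z = 516508.6 + 3371041.9 − 3886738.24 = 812.2 m.

812.2 m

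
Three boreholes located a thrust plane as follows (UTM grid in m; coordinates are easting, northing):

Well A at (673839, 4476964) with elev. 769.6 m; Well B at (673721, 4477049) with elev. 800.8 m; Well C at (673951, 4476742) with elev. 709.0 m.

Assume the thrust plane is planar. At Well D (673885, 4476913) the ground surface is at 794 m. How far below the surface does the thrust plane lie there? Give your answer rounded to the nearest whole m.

Let the plane be z = a·easting + b·northing + c.
Well B−Well A: −118a + 85b = 31.2;  Well C−Well A: 112a − 222b = −60.6.
Solving gives a = −0.10646438, b = 0.21926121.
Then c = 769.6 − a·673839 − b·4476964 = −909115.11.
At (673885, 4476913): z_contact = −71744.7 + 981613.4 − 909115.11 = 753.5 m.
Depth below ground = 794 − 753.5 = 40 m.

40 m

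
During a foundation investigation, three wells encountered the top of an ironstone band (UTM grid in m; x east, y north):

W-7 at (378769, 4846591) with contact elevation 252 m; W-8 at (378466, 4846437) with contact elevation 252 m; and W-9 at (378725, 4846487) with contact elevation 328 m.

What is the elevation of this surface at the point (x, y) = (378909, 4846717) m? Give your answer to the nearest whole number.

Let the plane be z = a·x + b·y + c.
W-8−W-7: −303a − 154b = 0;  W-9−W-7: −44a − 104b = 76.
Solving gives a = 0.47315653, b = −0.93095084.
Then c = 252 − a·378769 − b·4846591 = 4332972.94.
At (378909, 4846717): z = 179283.3 − 4512055.3 + 4332972.94 = 200.9 m.

201 m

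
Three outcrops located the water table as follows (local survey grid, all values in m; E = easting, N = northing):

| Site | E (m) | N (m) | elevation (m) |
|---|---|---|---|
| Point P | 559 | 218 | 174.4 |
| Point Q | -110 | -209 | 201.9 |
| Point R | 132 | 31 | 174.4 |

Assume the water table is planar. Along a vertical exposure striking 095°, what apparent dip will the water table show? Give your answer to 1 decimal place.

Two edge vectors: Point P→Point Q = (-669, -427, 27.5), Point P→Point R = (-427, -187, 0).
Normal n = (Point P→Point Q) × (Point P→Point R) = (5142.5, -11742.5, -57226).
So ∂z/∂E = −n_x/n_z = 0.08986 and ∂z/∂N = −n_y/n_z = −0.20520.
Unit vector along 095° is (sin 95°, cos 95°) = (0.9962, -0.0872).
Slope in that direction = a·(0.9962) + b·(-0.0872) = 0.10740.
Apparent dip = arctan|0.10740| = 6.1° (true dip is 12.6°, so apparent ≤ true as expected).

6.1°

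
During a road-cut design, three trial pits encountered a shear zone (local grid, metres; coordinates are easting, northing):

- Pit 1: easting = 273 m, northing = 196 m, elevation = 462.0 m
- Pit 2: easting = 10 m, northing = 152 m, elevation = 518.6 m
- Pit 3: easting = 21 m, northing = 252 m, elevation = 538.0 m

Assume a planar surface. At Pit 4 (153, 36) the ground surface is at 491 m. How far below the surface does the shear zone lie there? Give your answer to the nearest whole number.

34 m

Let the plane be z = a·easting + b·northing + c.
Pit 2−Pit 1: −263a − 44b = 56.6;  Pit 3−Pit 1: −252a + 56b = 76.
Solving gives a = −0.25231, b = 0.22175.
Then c = 462 − a·273 − b·196 = 487.42.
At (153, 36): z_contact = −38.6 + 8.0 + 487.42 = 456.8 m.
Depth below ground = 491 − 456.8 = 34 m.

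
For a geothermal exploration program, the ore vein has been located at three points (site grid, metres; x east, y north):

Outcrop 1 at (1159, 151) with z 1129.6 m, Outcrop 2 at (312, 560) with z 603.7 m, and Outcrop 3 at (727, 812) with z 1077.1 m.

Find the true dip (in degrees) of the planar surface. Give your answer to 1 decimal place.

44.3°

Let the plane be z = a·x + b·y + c.
Outcrop 2−Outcrop 1: −847a + 409b = −525.9;  Outcrop 3−Outcrop 1: −432a + 661b = −52.5.
Solving gives a = 0.85116, b = 0.47686.
Gradient magnitude |∇z| = √(a² + b²) = √(0.72448 + 0.22739) = 0.97564.
True dip = arctan(0.97564) = 44.3°, dipping toward WSW (azimuth ≈ 241°).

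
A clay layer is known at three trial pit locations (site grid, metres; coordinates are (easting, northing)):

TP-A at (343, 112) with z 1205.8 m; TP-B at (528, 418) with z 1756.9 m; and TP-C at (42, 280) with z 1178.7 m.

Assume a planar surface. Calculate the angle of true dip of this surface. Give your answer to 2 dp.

Let the plane be z = a·E + b·N + c.
TP-B−TP-A: 185a + 306b = 551.1;  TP-C−TP-A: −301a + 168b = −27.1.
Solving gives a = 0.81890, b = 1.30589.
Gradient magnitude |∇z| = √(a² + b²) = √(0.67060 + 1.70535) = 1.54141.
True dip = arctan(1.54141) = 57.03°, dipping toward SSW (azimuth ≈ 212°).

57.03°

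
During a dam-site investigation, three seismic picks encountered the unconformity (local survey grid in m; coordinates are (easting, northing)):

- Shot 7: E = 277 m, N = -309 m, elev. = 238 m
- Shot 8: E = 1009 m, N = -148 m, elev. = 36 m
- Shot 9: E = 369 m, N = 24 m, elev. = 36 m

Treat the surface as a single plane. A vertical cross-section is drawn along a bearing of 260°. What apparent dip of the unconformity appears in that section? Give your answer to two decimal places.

Let the plane be z = a·E + b·N + c.
Shot 8−Shot 7: 732a + 161b = −202;  Shot 9−Shot 7: 92a + 333b = −202.
Solving gives a = −0.15176, b = −0.56468.
Unit vector along 260° is (sin 260°, cos 260°) = (-0.9848, -0.1736).
Slope in that direction = a·(-0.9848) + b·(-0.1736) = 0.24751.
Apparent dip = arctan|0.24751| = 13.90° (true dip is 30.3°, so apparent ≤ true as expected).

13.90°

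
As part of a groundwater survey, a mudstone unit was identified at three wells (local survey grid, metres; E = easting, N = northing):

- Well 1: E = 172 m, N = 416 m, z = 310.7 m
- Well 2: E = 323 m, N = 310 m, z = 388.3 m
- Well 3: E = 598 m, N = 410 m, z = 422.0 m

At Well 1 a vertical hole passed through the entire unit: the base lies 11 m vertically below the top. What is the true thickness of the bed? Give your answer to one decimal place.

Let the plane be z = a·E + b·N + c.
Well 2−Well 1: 151a − 106b = 77.6;  Well 3−Well 1: 426a − 6b = 111.3.
Solving gives a = 0.25609, b = −0.36726.
|∇z| = √(a²+b²) = 0.44773, so dip δ = arctan(0.44773) = 24.12°.
True thickness = vertical thickness × cos δ = 11 × cos 24.12° = 10.0 m.

10.0 m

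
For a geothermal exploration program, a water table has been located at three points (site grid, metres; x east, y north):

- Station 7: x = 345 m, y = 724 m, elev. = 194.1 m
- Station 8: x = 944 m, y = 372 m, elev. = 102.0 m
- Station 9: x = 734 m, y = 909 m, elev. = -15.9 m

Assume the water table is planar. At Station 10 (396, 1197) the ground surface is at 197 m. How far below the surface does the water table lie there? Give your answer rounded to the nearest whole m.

Let the plane be z = a·x + b·y + c.
Station 8−Station 7: 599a − 352b = −92.1;  Station 9−Station 7: 389a + 185b = −210.
Solving gives a = −0.36715, b = −0.36313.
Then c = 194.1 − a·345 − b·724 = 583.67.
At (396, 1197): z_contact = −145.4 − 434.7 + 583.67 = 3.6 m.
Depth below ground = 197 − 3.6 = 193 m.

193 m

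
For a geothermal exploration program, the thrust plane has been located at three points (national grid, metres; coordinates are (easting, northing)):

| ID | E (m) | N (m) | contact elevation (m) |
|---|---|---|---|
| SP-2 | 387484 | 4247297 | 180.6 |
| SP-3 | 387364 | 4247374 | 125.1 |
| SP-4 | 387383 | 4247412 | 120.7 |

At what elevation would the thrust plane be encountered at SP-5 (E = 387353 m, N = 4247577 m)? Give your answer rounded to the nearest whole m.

Let the plane be z = a·E + b·N + c.
SP-3−SP-2: −120a + 77b = −55.5;  SP-4−SP-2: −101a + 115b = −59.9.
Solving gives a = 0.29390669, b = −0.26274282.
Then c = 180.6 − a·387484 − b·4247297 = 1002243.25.
At (387353, 4247577): z = 113845.6 − 1116020.4 + 1002243.25 = 68.5 m.

69 m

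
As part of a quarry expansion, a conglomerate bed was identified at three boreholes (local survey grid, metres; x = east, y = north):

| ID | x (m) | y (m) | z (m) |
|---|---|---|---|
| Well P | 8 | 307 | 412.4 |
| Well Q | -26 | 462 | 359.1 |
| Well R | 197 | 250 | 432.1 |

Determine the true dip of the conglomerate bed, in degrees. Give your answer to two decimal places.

18.97°

Two edge vectors: Well P→Well Q = (-34, 155, -53.3), Well P→Well R = (189, -57, 19.7).
Normal n = (Well P→Well Q) × (Well P→Well R) = (15.4, -9403.9, -27357).
So ∂z/∂x = −n_x/n_z = 0.00056 and ∂z/∂y = −n_y/n_z = −0.34375.
Gradient magnitude |∇z| = √(a² + b²) = √(0.00000 + 0.11816) = 0.34375.
True dip = arctan(0.34375) = 18.97°, dipping toward N (azimuth ≈ 360°).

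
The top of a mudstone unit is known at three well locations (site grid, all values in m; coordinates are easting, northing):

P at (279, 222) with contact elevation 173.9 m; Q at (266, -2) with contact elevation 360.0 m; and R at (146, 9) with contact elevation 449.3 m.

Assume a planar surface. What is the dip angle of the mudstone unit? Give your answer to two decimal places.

48.52°

Let the plane be z = a·easting + b·northing + c.
Q−P: −13a − 224b = 186.1;  R−P: −133a − 213b = 275.4.
Solving gives a = −0.81598, b = −0.78345.
Gradient magnitude |∇z| = √(a² + b²) = √(0.66583 + 0.61379) = 1.13120.
True dip = arctan(1.13120) = 48.52°, dipping toward NE (azimuth ≈ 046°).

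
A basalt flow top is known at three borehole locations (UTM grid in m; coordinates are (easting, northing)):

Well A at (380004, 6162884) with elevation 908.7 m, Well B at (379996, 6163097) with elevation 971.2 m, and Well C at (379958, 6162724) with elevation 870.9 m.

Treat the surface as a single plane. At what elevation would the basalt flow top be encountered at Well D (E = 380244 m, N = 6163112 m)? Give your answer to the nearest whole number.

Two edge vectors: Well A→Well B = (-8, 213, 62.5), Well A→Well C = (-46, -160, -37.8).
Normal n = (Well A→Well B) × (Well A→Well C) = (1948.6, -3177.4, 11078).
So ∂z/∂E = −n_x/n_z = −0.17589818 and ∂z/∂N = −n_y/n_z = 0.28682073.
Intercept c from Well A: 908.7 + 66842.01 − 1767642.86 = −1699892.15.
At (380244, 6163112): z = −66884.2 + 1767708.3 − 1699892.15 = 931.9 m.

932 m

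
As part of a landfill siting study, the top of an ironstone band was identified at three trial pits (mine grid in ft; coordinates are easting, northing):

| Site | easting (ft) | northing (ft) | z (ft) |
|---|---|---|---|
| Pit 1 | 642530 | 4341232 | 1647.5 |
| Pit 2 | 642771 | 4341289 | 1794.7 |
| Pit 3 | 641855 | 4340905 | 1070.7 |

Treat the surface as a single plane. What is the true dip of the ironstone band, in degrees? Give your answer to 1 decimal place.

Let the plane be z = a·easting + b·northing + c.
Pit 2−Pit 1: 241a + 57b = 147.2;  Pit 3−Pit 1: −675a − 327b = −576.8.
Solving gives a = 0.37828, b = 0.98306.
Gradient magnitude |∇z| = √(a² + b²) = √(0.14310 + 0.96641) = 1.05333.
True dip = arctan(1.05333) = 46.5°, dipping toward SSW (azimuth ≈ 201°).

46.5°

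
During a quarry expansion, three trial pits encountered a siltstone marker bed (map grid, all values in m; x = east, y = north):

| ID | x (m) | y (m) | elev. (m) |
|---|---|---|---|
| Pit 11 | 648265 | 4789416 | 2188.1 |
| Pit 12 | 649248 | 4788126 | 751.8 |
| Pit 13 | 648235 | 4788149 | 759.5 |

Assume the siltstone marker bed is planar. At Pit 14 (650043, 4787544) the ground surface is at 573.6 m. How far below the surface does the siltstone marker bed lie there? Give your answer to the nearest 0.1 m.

Two edge vectors: Pit 11→Pit 12 = (983, -1290, -1436.3), Pit 11→Pit 13 = (-30, -1267, -1428.6).
Normal n = (Pit 11→Pit 12) × (Pit 11→Pit 13) = (23101.9, 1447402.8, -1284161).
So ∂z/∂x = −n_x/n_z = 0.017989878 and ∂z/∂y = −n_y/n_z = 1.127119419.
Intercept c from Pit 11: 2188.1 − 11662.21 − 5398243.78 = −5407717.89.
At (650043, 4787544): z_contact = 11694.19 + 5396133.81 − 5407717.89 = 110.12 m.
Depth below ground = 573.6 − 110.12 = 463.5 m.

463.5 m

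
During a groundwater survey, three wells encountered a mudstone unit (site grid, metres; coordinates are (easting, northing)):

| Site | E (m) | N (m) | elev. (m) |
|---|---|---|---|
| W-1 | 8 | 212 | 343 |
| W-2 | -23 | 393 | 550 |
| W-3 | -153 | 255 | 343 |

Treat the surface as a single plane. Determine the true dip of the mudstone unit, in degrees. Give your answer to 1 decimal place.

Two edge vectors: W-1→W-2 = (-31, 181, 207), W-1→W-3 = (-161, 43, 0).
Normal n = (W-1→W-2) × (W-1→W-3) = (-8901, -33327, 27808).
So ∂z/∂E = −n_x/n_z = 0.32009 and ∂z/∂N = −n_y/n_z = 1.19847.
Gradient magnitude |∇z| = √(a² + b²) = √(0.10246 + 1.43633) = 1.24048.
True dip = arctan(1.24048) = 51.1°, dipping toward SSW (azimuth ≈ 195°).

51.1°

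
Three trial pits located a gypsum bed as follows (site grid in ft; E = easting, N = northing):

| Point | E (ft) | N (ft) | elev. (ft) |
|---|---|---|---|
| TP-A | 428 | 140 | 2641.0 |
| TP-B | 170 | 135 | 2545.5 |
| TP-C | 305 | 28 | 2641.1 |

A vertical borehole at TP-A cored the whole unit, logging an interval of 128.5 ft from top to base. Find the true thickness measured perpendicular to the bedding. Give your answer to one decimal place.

112.0 ft

Two edge vectors: TP-A→TP-B = (-258, -5, -95.5), TP-A→TP-C = (-123, -112, 0.1).
Normal n = (TP-A→TP-B) × (TP-A→TP-C) = (-10696.5, 11772.3, 28281).
So ∂z/∂E = −n_x/n_z = 0.37822 and ∂z/∂N = −n_y/n_z = −0.41626.
|∇z| = √(a²+b²) = 0.56243, so dip δ = arctan(0.56243) = 29.35°.
True thickness = vertical thickness × cos δ = 128.5 × cos 29.35° = 112.0 ft.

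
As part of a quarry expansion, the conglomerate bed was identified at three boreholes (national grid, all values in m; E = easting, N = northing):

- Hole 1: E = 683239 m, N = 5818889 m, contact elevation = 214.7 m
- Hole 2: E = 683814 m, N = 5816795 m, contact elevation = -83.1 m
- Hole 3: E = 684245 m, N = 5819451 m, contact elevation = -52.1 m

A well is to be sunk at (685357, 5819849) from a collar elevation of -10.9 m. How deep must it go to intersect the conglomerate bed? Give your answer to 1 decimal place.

Let the plane be z = a·E + b·N + c.
Hole 2−Hole 1: 575a − 2094b = −297.8;  Hole 3−Hole 1: 1006a + 562b = −266.8.
Solving gives a = −0.298818215, b = 0.060162143.
Then c = 214.7 − a·683239 − b·5818889 = −145697.87.
At (685357, 5819849): z_contact = −204797.16 + 350134.59 − 145697.87 = -360.44 m.
Depth below ground = -10.9 − (-360.44) = 349.5 m.

349.5 m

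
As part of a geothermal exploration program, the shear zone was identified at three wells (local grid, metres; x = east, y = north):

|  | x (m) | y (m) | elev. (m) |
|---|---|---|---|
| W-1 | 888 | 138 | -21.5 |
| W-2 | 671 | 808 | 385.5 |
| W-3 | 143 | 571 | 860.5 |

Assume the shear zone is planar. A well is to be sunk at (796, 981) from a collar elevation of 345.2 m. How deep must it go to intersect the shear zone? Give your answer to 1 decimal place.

Two edge vectors: W-1→W-2 = (-217, 670, 407), W-1→W-3 = (-745, 433, 882).
Normal n = (W-1→W-2) × (W-1→W-3) = (414709, -111821, 405189).
So ∂z/∂x = −n_x/n_z = −1.02350 and ∂z/∂y = −n_y/n_z = 0.27597.
Intercept c from W-1: -21.5 + 908.86 − 38.08 = 849.28.
At (796, 981): z_contact = −814.70 + 270.73 + 849.28 = 305.31 m.
Depth below ground = 345.2 − 305.31 = 39.9 m.

39.9 m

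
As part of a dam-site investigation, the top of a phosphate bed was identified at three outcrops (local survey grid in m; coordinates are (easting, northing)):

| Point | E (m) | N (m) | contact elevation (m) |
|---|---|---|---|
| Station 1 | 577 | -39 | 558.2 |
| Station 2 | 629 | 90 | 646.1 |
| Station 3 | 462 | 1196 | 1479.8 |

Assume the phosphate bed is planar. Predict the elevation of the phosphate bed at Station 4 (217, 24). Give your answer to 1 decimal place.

Let the plane be z = a·E + b·N + c.
Station 2−Station 1: 52a + 129b = 87.9;  Station 3−Station 1: −115a + 1235b = 921.6.
Solving gives a = −0.130667, b = 0.734067.
Then c = 558.2 − a·577 − b·-39 = 662.22.
At (217, 24): z = −28.4 + 17.6 + 662.22 = 651.5 m.

651.5 m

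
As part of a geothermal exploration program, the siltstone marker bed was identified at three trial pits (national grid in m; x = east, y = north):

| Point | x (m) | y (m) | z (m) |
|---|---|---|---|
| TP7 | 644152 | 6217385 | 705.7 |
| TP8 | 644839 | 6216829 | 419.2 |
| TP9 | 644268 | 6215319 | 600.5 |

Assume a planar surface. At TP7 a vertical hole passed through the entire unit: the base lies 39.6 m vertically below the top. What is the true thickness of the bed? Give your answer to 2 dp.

36.83 m

Two edge vectors: TP7→TP8 = (687, -556, -286.5), TP7→TP9 = (116, -2066, -105.2).
Normal n = (TP7→TP8) × (TP7→TP9) = (-533417.8, 39038.4, -1354846).
So ∂z/∂x = −n_x/n_z = −0.39371 and ∂z/∂y = −n_y/n_z = 0.02881.
|∇z| = √(a²+b²) = 0.39476, so dip δ = arctan(0.39476) = 21.54°.
True thickness = vertical thickness × cos δ = 39.6 × cos 21.54° = 36.83 m.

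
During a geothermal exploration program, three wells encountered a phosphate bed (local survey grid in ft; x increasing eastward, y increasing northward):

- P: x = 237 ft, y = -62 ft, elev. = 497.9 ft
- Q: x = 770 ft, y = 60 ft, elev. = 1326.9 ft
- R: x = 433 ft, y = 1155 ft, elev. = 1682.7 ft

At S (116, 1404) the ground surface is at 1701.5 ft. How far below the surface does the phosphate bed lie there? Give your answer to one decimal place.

Let the plane be z = a·x + b·y + c.
Q−P: 533a + 122b = 829;  R−P: 196a + 1217b = 1184.8.
Solving gives a = 1.383511, b = 0.750725.
Then c = 497.9 − a·237 − b·-62 = 216.55.
At (116, 1404): z_contact = 160.49 + 1054.02 + 216.55 = 1431.06 ft.
Depth below ground = 1701.5 − 1431.06 = 270.4 ft.

270.4 ft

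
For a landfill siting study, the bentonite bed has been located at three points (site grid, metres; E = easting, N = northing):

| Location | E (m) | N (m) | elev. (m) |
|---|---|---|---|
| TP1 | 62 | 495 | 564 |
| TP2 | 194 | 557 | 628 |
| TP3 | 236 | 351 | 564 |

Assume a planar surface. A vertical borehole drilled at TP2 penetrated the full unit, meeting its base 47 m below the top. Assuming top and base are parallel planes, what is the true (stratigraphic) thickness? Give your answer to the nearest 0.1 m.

42.3 m

Let the plane be z = a·E + b·N + c.
TP2−TP1: 132a + 62b = 64;  TP3−TP1: 174a − 144b = 0.
Solving gives a = 0.30930, b = 0.37374.
|∇z| = √(a²+b²) = 0.48513, so dip δ = arctan(0.48513) = 25.88°.
True thickness = vertical thickness × cos δ = 47 × cos 25.88° = 42.3 m.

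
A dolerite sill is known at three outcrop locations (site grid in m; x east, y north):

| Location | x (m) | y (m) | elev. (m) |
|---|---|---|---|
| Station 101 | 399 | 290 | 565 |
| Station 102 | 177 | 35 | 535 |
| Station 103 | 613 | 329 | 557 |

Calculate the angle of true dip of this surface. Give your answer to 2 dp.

Let the plane be z = a·x + b·y + c.
Station 102−Station 101: −222a − 255b = −30;  Station 103−Station 101: 214a + 39b = −8.
Solving gives a = −0.06992, b = 0.17852.
Gradient magnitude |∇z| = √(a² + b²) = √(0.00489 + 0.03187) = 0.19172.
True dip = arctan(0.19172) = 10.85°, dipping toward SSE (azimuth ≈ 159°).

10.85°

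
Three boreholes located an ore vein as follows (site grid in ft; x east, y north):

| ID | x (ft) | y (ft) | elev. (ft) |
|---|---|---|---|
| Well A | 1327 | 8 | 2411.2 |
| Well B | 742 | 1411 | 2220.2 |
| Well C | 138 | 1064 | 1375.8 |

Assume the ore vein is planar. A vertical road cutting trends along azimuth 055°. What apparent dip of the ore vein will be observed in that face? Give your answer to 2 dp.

49.78°

Let the plane be z = a·x + b·y + c.
Well B−Well A: −585a + 1403b = −191;  Well C−Well A: −1189a + 1056b = −1035.4.
Solving gives a = 1.19094, b = 0.36044.
Unit vector along 055° is (sin 55°, cos 55°) = (0.8192, 0.5736).
Slope in that direction = a·(0.8192) + b·(0.5736) = 1.18230.
Apparent dip = arctan|1.18230| = 49.78° (true dip is 51.2°, so apparent ≤ true as expected).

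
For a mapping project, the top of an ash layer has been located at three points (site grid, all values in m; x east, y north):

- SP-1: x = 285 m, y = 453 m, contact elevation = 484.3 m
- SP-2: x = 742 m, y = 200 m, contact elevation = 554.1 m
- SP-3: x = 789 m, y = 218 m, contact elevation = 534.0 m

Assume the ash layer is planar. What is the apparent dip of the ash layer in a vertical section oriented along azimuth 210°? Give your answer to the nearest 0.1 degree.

32.3°

Two edge vectors: SP-1→SP-2 = (457, -253, 69.8), SP-1→SP-3 = (504, -235, 49.7).
Normal n = (SP-1→SP-2) × (SP-1→SP-3) = (3828.9, 12466.3, 20117).
So ∂z/∂x = −n_x/n_z = −0.19033 and ∂z/∂y = −n_y/n_z = −0.61969.
Unit vector along 210° is (sin 210°, cos 210°) = (-0.5000, -0.8660).
Slope in that direction = a·(-0.5000) + b·(-0.8660) = 0.63183.
Apparent dip = arctan|0.63183| = 32.3° (true dip is 33.0°, so apparent ≤ true as expected).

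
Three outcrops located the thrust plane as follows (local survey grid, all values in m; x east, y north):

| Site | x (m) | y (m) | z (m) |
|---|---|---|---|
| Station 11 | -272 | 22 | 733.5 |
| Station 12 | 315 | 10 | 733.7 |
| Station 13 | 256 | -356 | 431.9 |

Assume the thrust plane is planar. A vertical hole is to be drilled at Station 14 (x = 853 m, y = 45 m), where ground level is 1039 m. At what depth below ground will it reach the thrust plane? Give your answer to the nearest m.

Let the plane be z = a·x + b·y + c.
Station 12−Station 11: 587a − 12b = 0.2;  Station 13−Station 11: 528a − 378b = −301.6.
Solving gives a = 0.01714, b = 0.82183.
Then c = 733.5 − a·-272 − b·22 = 720.08.
At (853, 45): z_contact = 14.6 + 37.0 + 720.08 = 771.7 m.
Depth below ground = 1039 − 771.7 = 267 m.

267 m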